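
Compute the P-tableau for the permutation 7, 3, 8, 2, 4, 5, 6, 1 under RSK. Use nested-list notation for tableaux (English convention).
Insert 7: appended to row 1. P = [[7]].
Insert 3: 3 bumps 7 from row 1; 7 starts row 2. P = [[3], [7]].
Insert 8: appended to row 1. P = [[3, 8], [7]].
Insert 2: 2 bumps 3 from row 1; 3 bumps 7 from row 2; 7 starts row 3. P = [[2, 8], [3], [7]].
Insert 4: 4 bumps 8 from row 1; 8 appends to row 2. P = [[2, 4], [3, 8], [7]].
Insert 5: appended to row 1. P = [[2, 4, 5], [3, 8], [7]].
Insert 6: appended to row 1. P = [[2, 4, 5, 6], [3, 8], [7]].
Insert 1: 1 bumps 2 from row 1; 2 bumps 3 from row 2; 3 bumps 7 from row 3; 7 starts row 4. P = [[1, 4, 5, 6], [2, 8], [3], [7]].

So P = [[1, 4, 5, 6], [2, 8], [3], [7]].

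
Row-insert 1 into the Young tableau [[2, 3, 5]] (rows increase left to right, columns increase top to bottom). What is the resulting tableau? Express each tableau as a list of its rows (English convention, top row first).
[[1, 3, 5], [2]]

In row 1, 1 replaces 2 (the leftmost entry greater than 1); 2 is bumped to row 2. 2 starts a new row 2. The new tableau is [[1, 3, 5], [2]].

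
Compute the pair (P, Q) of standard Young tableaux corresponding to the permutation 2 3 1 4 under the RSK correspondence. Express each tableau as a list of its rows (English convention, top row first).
P = [[1, 3, 4], [2]], Q = [[1, 2, 4], [3]]

Insert each entry of the permutation into P by Schensted row insertion, recording in Q the position of each new cell.

Insert 2: appended to row 1. P = [[2]].
Insert 3: appended to row 1. P = [[2, 3]].
Insert 1: 1 bumps 2 from row 1; 2 starts row 2. P = [[1, 3], [2]].
Insert 4: appended to row 1. P = [[1, 3, 4], [2]].

So P = [[1, 3, 4], [2]], Q = [[1, 2, 4], [3]].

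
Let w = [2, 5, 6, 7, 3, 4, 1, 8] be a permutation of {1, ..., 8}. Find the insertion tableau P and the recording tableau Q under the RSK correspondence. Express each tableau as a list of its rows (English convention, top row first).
Insert each entry of the permutation into P by Schensted row insertion, recording in Q the position of each new cell.

Insert 2: appended to row 1. P = [[2]].
Insert 5: appended to row 1. P = [[2, 5]].
Insert 6: appended to row 1. P = [[2, 5, 6]].
Insert 7: appended to row 1. P = [[2, 5, 6, 7]].
Insert 3: 3 bumps 5 from row 1; 5 starts row 2. P = [[2, 3, 6, 7], [5]].
Insert 4: 4 bumps 6 from row 1; 6 appends to row 2. P = [[2, 3, 4, 7], [5, 6]].
Insert 1: 1 bumps 2 from row 1; 2 bumps 5 from row 2; 5 starts row 3. P = [[1, 3, 4, 7], [2, 6], [5]].
Insert 8: appended to row 1. P = [[1, 3, 4, 7, 8], [2, 6], [5]].

So P = [[1, 3, 4, 7, 8], [2, 6], [5]], Q = [[1, 2, 3, 4, 8], [5, 6], [7]].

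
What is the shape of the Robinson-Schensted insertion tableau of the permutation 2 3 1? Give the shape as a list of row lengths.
Row-insert each entry into an empty tableau.

After inserting 2: P = [[2]].
After inserting 3: P = [[2, 3]].
After inserting 1: P = [[1, 3], [2]].

The final insertion tableau P = [[1, 3], [2]] has shape [2, 1].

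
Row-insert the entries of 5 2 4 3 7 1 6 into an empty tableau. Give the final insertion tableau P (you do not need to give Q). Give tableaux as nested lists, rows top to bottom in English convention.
P = [[1, 3, 6], [2, 7], [4], [5]]

Insert 5: appended to row 1. P = [[5]].
Insert 2: 2 bumps 5 from row 1; 5 starts row 2. P = [[2], [5]].
Insert 4: appended to row 1. P = [[2, 4], [5]].
Insert 3: 3 bumps 4 from row 1; 4 bumps 5 from row 2; 5 starts row 3. P = [[2, 3], [4], [5]].
Insert 7: appended to row 1. P = [[2, 3, 7], [4], [5]].
Insert 1: 1 bumps 2 from row 1; 2 bumps 4 from row 2; 4 bumps 5 from row 3; 5 starts row 4. P = [[1, 3, 7], [2], [4], [5]].
Insert 6: 6 bumps 7 from row 1; 7 appends to row 2. P = [[1, 3, 6], [2, 7], [4], [5]].

So P = [[1, 3, 6], [2, 7], [4], [5]].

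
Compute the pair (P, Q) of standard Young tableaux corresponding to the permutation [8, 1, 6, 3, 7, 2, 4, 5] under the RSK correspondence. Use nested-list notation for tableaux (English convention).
P = [[1, 2, 4, 5], [3, 7], [6], [8]], Q = [[1, 3, 5, 8], [2, 7], [4], [6]]

Insert each entry of the permutation into P by Schensted row insertion, recording in Q the position of each new cell.

Insert 8: appended to row 1. P = [[8]], Q = [[1]].
Insert 1: 1 bumps 8 from row 1; 8 starts row 2. P = [[1], [8]], Q = [[1], [2]].
Insert 6: appended to row 1. P = [[1, 6], [8]], Q = [[1, 3], [2]].
Insert 3: 3 bumps 6 from row 1; 6 bumps 8 from row 2; 8 starts row 3. P = [[1, 3], [6], [8]], Q = [[1, 3], [2], [4]].
Insert 7: appended to row 1. P = [[1, 3, 7], [6], [8]], Q = [[1, 3, 5], [2], [4]].
Insert 2: 2 bumps 3 from row 1; 3 bumps 6 from row 2; 6 bumps 8 from row 3; 8 starts row 4. P = [[1, 2, 7], [3], [6], [8]], Q = [[1, 3, 5], [2], [4], [6]].
Insert 4: 4 bumps 7 from row 1; 7 appends to row 2. P = [[1, 2, 4], [3, 7], [6], [8]], Q = [[1, 3, 5], [2, 7], [4], [6]].
Insert 5: appended to row 1. P = [[1, 2, 4, 5], [3, 7], [6], [8]], Q = [[1, 3, 5, 8], [2, 7], [4], [6]].

So P = [[1, 2, 4, 5], [3, 7], [6], [8]], Q = [[1, 3, 5, 8], [2, 7], [4], [6]].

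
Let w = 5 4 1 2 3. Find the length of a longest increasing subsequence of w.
3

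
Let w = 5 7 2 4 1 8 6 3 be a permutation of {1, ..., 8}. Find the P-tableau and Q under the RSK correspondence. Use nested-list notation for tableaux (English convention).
P = [[1, 3, 6], [2, 4, 8], [5, 7]], Q = [[1, 2, 6], [3, 4, 7], [5, 8]]

Insert each entry of the permutation into P by Schensted row insertion, recording in Q the position of each new cell.

Insert 5: appended to row 1. P = [[5]], Q = [[1]].
Insert 7: appended to row 1. P = [[5, 7]], Q = [[1, 2]].
Insert 2: 2 bumps 5 from row 1; 5 starts row 2. P = [[2, 7], [5]], Q = [[1, 2], [3]].
Insert 4: 4 bumps 7 from row 1; 7 appends to row 2. P = [[2, 4], [5, 7]], Q = [[1, 2], [3, 4]].
Insert 1: 1 bumps 2 from row 1; 2 bumps 5 from row 2; 5 starts row 3. P = [[1, 4], [2, 7], [5]], Q = [[1, 2], [3, 4], [5]].
Insert 8: appended to row 1. P = [[1, 4, 8], [2, 7], [5]], Q = [[1, 2, 6], [3, 4], [5]].
Insert 6: 6 bumps 8 from row 1; 8 appends to row 2. P = [[1, 4, 6], [2, 7, 8], [5]], Q = [[1, 2, 6], [3, 4, 7], [5]].
Insert 3: 3 bumps 4 from row 1; 4 bumps 7 from row 2; 7 appends to row 3. P = [[1, 3, 6], [2, 4, 8], [5, 7]], Q = [[1, 2, 6], [3, 4, 7], [5, 8]].

So P = [[1, 3, 6], [2, 4, 8], [5, 7]], Q = [[1, 2, 6], [3, 4, 7], [5, 8]].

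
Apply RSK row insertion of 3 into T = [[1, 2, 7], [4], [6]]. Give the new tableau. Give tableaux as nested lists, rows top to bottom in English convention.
[[1, 2, 3], [4, 7], [6]]

In row 1, 3 replaces 7 (the leftmost entry greater than 3); 7 is bumped to row 2. 7 is appended to row 2. The new tableau is [[1, 2, 3], [4, 7], [6]].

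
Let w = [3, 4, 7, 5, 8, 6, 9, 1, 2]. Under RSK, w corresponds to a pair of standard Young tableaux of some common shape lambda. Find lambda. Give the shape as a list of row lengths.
[5, 2, 2]

Row-insert each entry into an empty tableau.

After inserting 3: P = [[3]].
After inserting 4: P = [[3, 4]].
After inserting 7: P = [[3, 4, 7]].
After inserting 5: P = [[3, 4, 5], [7]].
After inserting 8: P = [[3, 4, 5, 8], [7]].
After inserting 6: P = [[3, 4, 5, 6], [7, 8]].
After inserting 9: P = [[3, 4, 5, 6, 9], [7, 8]].
After inserting 1: P = [[1, 4, 5, 6, 9], [3, 8], [7]].
After inserting 2: P = [[1, 2, 5, 6, 9], [3, 4], [7, 8]].

The final insertion tableau P = [[1, 2, 5, 6, 9], [3, 4], [7, 8]] has shape [5, 2, 2].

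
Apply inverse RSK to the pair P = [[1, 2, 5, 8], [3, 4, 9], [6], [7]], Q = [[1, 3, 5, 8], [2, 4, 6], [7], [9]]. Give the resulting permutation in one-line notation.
3 1 7 4 9 6 5 8 2

Reverse the RSK construction: for i from n down to 1, find the cell of Q containing i, remove the entry at that cell from P, and reverse-bump it up through P; the value ejected from row 1 is w(i).

Step i=9: Q has 9 at row 4, column 1; remove 7 from row 4 of P and reverse-bump: 7 enters row 3 and ejects 6; 6 enters row 2 and ejects 4; 4 enters row 1 and ejects 2. So w(9) = 2. P is now [[1, 4, 5, 8], [3, 6, 9], [7]].
Step i=8: Q has 8 at row 1, column 4; remove that cell from P, ejecting 8. So w(8) = 8. P is now [[1, 4, 5], [3, 6, 9], [7]].
Step i=7: Q has 7 at row 3, column 1; remove 7 from row 3 of P and reverse-bump: 7 enters row 2 and ejects 6; 6 enters row 1 and ejects 5. So w(7) = 5. P is now [[1, 4, 6], [3, 7, 9]].
Step i=6: Q has 6 at row 2, column 3; remove 9 from row 2 of P and reverse-bump: 9 enters row 1 and ejects 6. So w(6) = 6. P is now [[1, 4, 9], [3, 7]].
Step i=5: Q has 5 at row 1, column 3; remove that cell from P, ejecting 9. So w(5) = 9. P is now [[1, 4], [3, 7]].
Step i=4: Q has 4 at row 2, column 2; remove 7 from row 2 of P and reverse-bump: 7 enters row 1 and ejects 4. So w(4) = 4. P is now [[1, 7], [3]].
Step i=3: Q has 3 at row 1, column 2; remove that cell from P, ejecting 7. So w(3) = 7. P is now [[1], [3]].
Step i=2: Q has 2 at row 2, column 1; remove 3 from row 2 of P and reverse-bump: 3 enters row 1 and ejects 1. So w(2) = 1. P is now [[3]].
Step i=1: Q has 1 at row 1, column 1; remove that cell from P, ejecting 3. So w(1) = 3. P is now [].

So w = 3 1 7 4 9 6 5 8 2.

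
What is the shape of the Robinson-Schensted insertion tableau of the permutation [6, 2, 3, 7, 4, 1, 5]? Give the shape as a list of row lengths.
[4, 2, 1]

Row-insert each entry into an empty tableau.

After inserting 6: P = [[6]].
After inserting 2: P = [[2], [6]].
After inserting 3: P = [[2, 3], [6]].
After inserting 7: P = [[2, 3, 7], [6]].
After inserting 4: P = [[2, 3, 4], [6, 7]].
After inserting 1: P = [[1, 3, 4], [2, 7], [6]].
After inserting 5: P = [[1, 3, 4, 5], [2, 7], [6]].

The final insertion tableau P = [[1, 3, 4, 5], [2, 7], [6]] has shape [4, 2, 1].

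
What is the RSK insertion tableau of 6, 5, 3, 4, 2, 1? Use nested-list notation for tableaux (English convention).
After inserting 6: P = [[6]].
After inserting 5: P = [[5], [6]].
After inserting 3: P = [[3], [5], [6]].
After inserting 4: P = [[3, 4], [5], [6]].
After inserting 2: P = [[2, 4], [3], [5], [6]].
After inserting 1: P = [[1, 4], [2], [3], [5], [6]].

So P = [[1, 4], [2], [3], [5], [6]].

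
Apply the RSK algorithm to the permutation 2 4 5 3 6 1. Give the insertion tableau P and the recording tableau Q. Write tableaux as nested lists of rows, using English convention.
P = [[1, 3, 5, 6], [2], [4]], Q = [[1, 2, 3, 5], [4], [6]]

Insert each entry of the permutation into P by Schensted row insertion, recording in Q the position of each new cell.

Insert 2: appended to row 1. P = [[2]].
Insert 4: appended to row 1. P = [[2, 4]].
Insert 5: appended to row 1. P = [[2, 4, 5]].
Insert 3: 3 bumps 4 from row 1; 4 starts row 2. P = [[2, 3, 5], [4]].
Insert 6: appended to row 1. P = [[2, 3, 5, 6], [4]].
Insert 1: 1 bumps 2 from row 1; 2 bumps 4 from row 2; 4 starts row 3. P = [[1, 3, 5, 6], [2], [4]].

So P = [[1, 3, 5, 6], [2], [4]], Q = [[1, 2, 3, 5], [4], [6]].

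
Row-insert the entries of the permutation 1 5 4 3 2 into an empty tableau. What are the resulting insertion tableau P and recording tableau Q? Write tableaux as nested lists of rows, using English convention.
P = [[1, 2], [3], [4], [5]], Q = [[1, 2], [3], [4], [5]]

Insert each entry of the permutation into P by Schensted row insertion, recording in Q the position of each new cell.

Insert 1: appended to row 1. P = [[1]], Q = [[1]].
Insert 5: appended to row 1. P = [[1, 5]], Q = [[1, 2]].
Insert 4: 4 bumps 5 from row 1; 5 starts row 2. P = [[1, 4], [5]], Q = [[1, 2], [3]].
Insert 3: 3 bumps 4 from row 1; 4 bumps 5 from row 2; 5 starts row 3. P = [[1, 3], [4], [5]], Q = [[1, 2], [3], [4]].
Insert 2: 2 bumps 3 from row 1; 3 bumps 4 from row 2; 4 bumps 5 from row 3; 5 starts row 4. P = [[1, 2], [3], [4], [5]], Q = [[1, 2], [3], [4], [5]].

So P = [[1, 2], [3], [4], [5]], Q = [[1, 2], [3], [4], [5]].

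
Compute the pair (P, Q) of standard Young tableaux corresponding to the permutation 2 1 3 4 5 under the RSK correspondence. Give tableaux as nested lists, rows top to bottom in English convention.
Insert each entry of the permutation into P by Schensted row insertion, recording in Q the position of each new cell.

Insert 2: appended to row 1. P = [[2]].
Insert 1: 1 bumps 2 from row 1; 2 starts row 2. P = [[1], [2]].
Insert 3: appended to row 1. P = [[1, 3], [2]].
Insert 4: appended to row 1. P = [[1, 3, 4], [2]].
Insert 5: appended to row 1. P = [[1, 3, 4, 5], [2]].

So P = [[1, 3, 4, 5], [2]], Q = [[1, 3, 4, 5], [2]].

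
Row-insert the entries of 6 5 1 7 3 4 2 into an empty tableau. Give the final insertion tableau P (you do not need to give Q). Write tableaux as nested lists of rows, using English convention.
Insert 6: appended to row 1. P = [[6]].
Insert 5: 5 bumps 6 from row 1; 6 starts row 2. P = [[5], [6]].
Insert 1: 1 bumps 5 from row 1; 5 bumps 6 from row 2; 6 starts row 3. P = [[1], [5], [6]].
Insert 7: appended to row 1. P = [[1, 7], [5], [6]].
Insert 3: 3 bumps 7 from row 1; 7 appends to row 2. P = [[1, 3], [5, 7], [6]].
Insert 4: appended to row 1. P = [[1, 3, 4], [5, 7], [6]].
Insert 2: 2 bumps 3 from row 1; 3 bumps 5 from row 2; 5 bumps 6 from row 3; 6 starts row 4. P = [[1, 2, 4], [3, 7], [5], [6]].

So P = [[1, 2, 4], [3, 7], [5], [6]].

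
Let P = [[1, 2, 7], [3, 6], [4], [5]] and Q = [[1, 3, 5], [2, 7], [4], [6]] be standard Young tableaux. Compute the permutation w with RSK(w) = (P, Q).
Reverse the RSK construction: for i from n down to 1, find the cell of Q containing i, remove the entry at that cell from P, and reverse-bump it up through P; the value ejected from row 1 is w(i).

Step i=7: Q has 7 at row 2, column 2; remove 6 from row 2 of P and reverse-bump: 6 enters row 1 and ejects 2. So w(7) = 2. P is now [[1, 6, 7], [3], [4], [5]].
Step i=6: Q has 6 at row 4, column 1; remove 5 from row 4 of P and reverse-bump: 5 enters row 3 and ejects 4; 4 enters row 2 and ejects 3; 3 enters row 1 and ejects 1. So w(6) = 1. P is now [[3, 6, 7], [4], [5]].
Step i=5: Q has 5 at row 1, column 3; remove that cell from P, ejecting 7. So w(5) = 7. P is now [[3, 6], [4], [5]].
Step i=4: Q has 4 at row 3, column 1; remove 5 from row 3 of P and reverse-bump: 5 enters row 2 and ejects 4; 4 enters row 1 and ejects 3. So w(4) = 3. P is now [[4, 6], [5]].
Step i=3: Q has 3 at row 1, column 2; remove that cell from P, ejecting 6. So w(3) = 6. P is now [[4], [5]].
Step i=2: Q has 2 at row 2, column 1; remove 5 from row 2 of P and reverse-bump: 5 enters row 1 and ejects 4. So w(2) = 4. P is now [[5]].
Step i=1: Q has 1 at row 1, column 1; remove that cell from P, ejecting 5. So w(1) = 5. P is now [].

So w = 5 4 6 3 7 1 2.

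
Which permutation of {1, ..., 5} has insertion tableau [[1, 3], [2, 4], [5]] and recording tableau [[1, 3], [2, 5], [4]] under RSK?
Reverse the RSK construction: for i from n down to 1, find the cell of Q containing i, remove the entry at that cell from P, and reverse-bump it up through P; the value ejected from row 1 is w(i).

Step i=5: Q has 5 at row 2, column 2; remove 4 from row 2 of P and reverse-bump: 4 enters row 1 and ejects 3. So w(5) = 3. P is now [[1, 4], [2], [5]].
Step i=4: Q has 4 at row 3, column 1; remove 5 from row 3 of P and reverse-bump: 5 enters row 2 and ejects 2; 2 enters row 1 and ejects 1. So w(4) = 1. P is now [[2, 4], [5]].
Step i=3: Q has 3 at row 1, column 2; remove that cell from P, ejecting 4. So w(3) = 4. P is now [[2], [5]].
Step i=2: Q has 2 at row 2, column 1; remove 5 from row 2 of P and reverse-bump: 5 enters row 1 and ejects 2. So w(2) = 2. P is now [[5]].
Step i=1: Q has 1 at row 1, column 1; remove that cell from P, ejecting 5. So w(1) = 5. P is now [].

So w = 5 2 4 1 3.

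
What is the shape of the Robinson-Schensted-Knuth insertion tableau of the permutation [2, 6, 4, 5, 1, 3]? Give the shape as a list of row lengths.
Row-insert each entry into an empty tableau.

After inserting 2: P = [[2]].
After inserting 6: P = [[2, 6]].
After inserting 4: P = [[2, 4], [6]].
After inserting 5: P = [[2, 4, 5], [6]].
After inserting 1: P = [[1, 4, 5], [2], [6]].
After inserting 3: P = [[1, 3, 5], [2, 4], [6]].

The final insertion tableau P = [[1, 3, 5], [2, 4], [6]] has shape [3, 2, 1].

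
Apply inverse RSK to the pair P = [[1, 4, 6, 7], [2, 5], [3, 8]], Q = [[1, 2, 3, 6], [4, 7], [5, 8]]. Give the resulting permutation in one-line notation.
Reverse the RSK construction: for i from n down to 1, find the cell of Q containing i, remove the entry at that cell from P, and reverse-bump it up through P; the value ejected from row 1 is w(i).

Step i=8: Q has 8 at row 3, column 2; remove 8 from row 3 of P and reverse-bump: 8 enters row 2 and ejects 5; 5 enters row 1 and ejects 4. So w(8) = 4. P is now [[1, 5, 6, 7], [2, 8], [3]].
Step i=7: Q has 7 at row 2, column 2; remove 8 from row 2 of P and reverse-bump: 8 enters row 1 and ejects 7. So w(7) = 7. P is now [[1, 5, 6, 8], [2], [3]].
Step i=6: Q has 6 at row 1, column 4; remove that cell from P, ejecting 8. So w(6) = 8. P is now [[1, 5, 6], [2], [3]].
Step i=5: Q has 5 at row 3, column 1; remove 3 from row 3 of P and reverse-bump: 3 enters row 2 and ejects 2; 2 enters row 1 and ejects 1. So w(5) = 1. P is now [[2, 5, 6], [3]].
Step i=4: Q has 4 at row 2, column 1; remove 3 from row 2 of P and reverse-bump: 3 enters row 1 and ejects 2. So w(4) = 2. P is now [[3, 5, 6]].
Step i=3: Q has 3 at row 1, column 3; remove that cell from P, ejecting 6. So w(3) = 6. P is now [[3, 5]].
Step i=2: Q has 2 at row 1, column 2; remove that cell from P, ejecting 5. So w(2) = 5. P is now [[3]].
Step i=1: Q has 1 at row 1, column 1; remove that cell from P, ejecting 3. So w(1) = 3. P is now [].

So w = 3 5 6 2 1 8 7 4.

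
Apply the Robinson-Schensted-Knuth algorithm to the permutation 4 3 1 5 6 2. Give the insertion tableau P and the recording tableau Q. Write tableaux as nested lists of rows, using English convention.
P = [[1, 2, 6], [3, 5], [4]], Q = [[1, 4, 5], [2, 6], [3]]

Insert each entry of the permutation into P by Schensted row insertion, recording in Q the position of each new cell.

Insert 4: appended to row 1. P = [[4]].
Insert 3: 3 bumps 4 from row 1; 4 starts row 2. P = [[3], [4]].
Insert 1: 1 bumps 3 from row 1; 3 bumps 4 from row 2; 4 starts row 3. P = [[1], [3], [4]].
Insert 5: appended to row 1. P = [[1, 5], [3], [4]].
Insert 6: appended to row 1. P = [[1, 5, 6], [3], [4]].
Insert 2: 2 bumps 5 from row 1; 5 appends to row 2. P = [[1, 2, 6], [3, 5], [4]].

So P = [[1, 2, 6], [3, 5], [4]], Q = [[1, 4, 5], [2, 6], [3]].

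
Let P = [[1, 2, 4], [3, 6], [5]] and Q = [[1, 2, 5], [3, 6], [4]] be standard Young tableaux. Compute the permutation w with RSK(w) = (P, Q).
Reverse the RSK construction: for i from n down to 1, find the cell of Q containing i, remove the entry at that cell from P, and reverse-bump it up through P; the value ejected from row 1 is w(i).

Step i=6: Q has 6 at row 2, column 2; remove 6 from row 2 of P and reverse-bump: 6 enters row 1 and ejects 4. So w(6) = 4. P is now [[1, 2, 6], [3], [5]].
Step i=5: Q has 5 at row 1, column 3; remove that cell from P, ejecting 6. So w(5) = 6. P is now [[1, 2], [3], [5]].
Step i=4: Q has 4 at row 3, column 1; remove 5 from row 3 of P and reverse-bump: 5 enters row 2 and ejects 3; 3 enters row 1 and ejects 2. So w(4) = 2. P is now [[1, 3], [5]].
Step i=3: Q has 3 at row 2, column 1; remove 5 from row 2 of P and reverse-bump: 5 enters row 1 and ejects 3. So w(3) = 3. P is now [[1, 5]].
Step i=2: Q has 2 at row 1, column 2; remove that cell from P, ejecting 5. So w(2) = 5. P is now [[1]].
Step i=1: Q has 1 at row 1, column 1; remove that cell from P, ejecting 1. So w(1) = 1. P is now [].

So w = 1 5 3 2 6 4.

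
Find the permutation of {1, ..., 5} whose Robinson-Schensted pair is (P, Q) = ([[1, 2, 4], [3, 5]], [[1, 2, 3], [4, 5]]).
1 3 5 2 4

Reverse RSK: for i = n, n-1, ..., 1, locate i in Q, remove the corresponding corner cell from P, and reverse-bump its entry up through P; the value ejected from row 1 is w(i).

So w = 1 3 5 2 4.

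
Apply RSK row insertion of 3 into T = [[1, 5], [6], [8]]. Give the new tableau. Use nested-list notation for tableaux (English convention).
In row 1, 3 replaces 5 (the leftmost entry greater than 3); 5 is bumped to row 2. In row 2, 5 replaces 6 (the leftmost entry greater than 5); 6 is bumped to row 3. In row 3, 6 replaces 8 (the leftmost entry greater than 6); 8 is bumped to row 4. 8 starts a new row 4. The new tableau is [[1, 3], [5], [6], [8]].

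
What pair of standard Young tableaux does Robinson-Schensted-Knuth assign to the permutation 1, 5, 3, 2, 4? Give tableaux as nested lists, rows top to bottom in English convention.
Insert each entry of the permutation into P by Schensted row insertion, recording in Q the position of each new cell.

Insert 1: appended to row 1. P = [[1]], Q = [[1]].
Insert 5: appended to row 1. P = [[1, 5]], Q = [[1, 2]].
Insert 3: 3 bumps 5 from row 1; 5 starts row 2. P = [[1, 3], [5]], Q = [[1, 2], [3]].
Insert 2: 2 bumps 3 from row 1; 3 bumps 5 from row 2; 5 starts row 3. P = [[1, 2], [3], [5]], Q = [[1, 2], [3], [4]].
Insert 4: appended to row 1. P = [[1, 2, 4], [3], [5]], Q = [[1, 2, 5], [3], [4]].

So P = [[1, 2, 4], [3], [5]], Q = [[1, 2, 5], [3], [4]].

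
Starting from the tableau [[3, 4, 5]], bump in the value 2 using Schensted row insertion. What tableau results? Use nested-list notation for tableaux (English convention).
[[2, 4, 5], [3]]

In row 1, 2 replaces 3 (the leftmost entry greater than 2); 3 is bumped to row 2. 3 starts a new row 2. The new tableau is [[2, 4, 5], [3]].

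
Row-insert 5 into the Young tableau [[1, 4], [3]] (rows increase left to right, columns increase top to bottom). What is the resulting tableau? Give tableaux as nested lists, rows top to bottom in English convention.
[[1, 4, 5], [3]]

5 is larger than every entry of row 1, so it is appended to row 1. The new tableau is [[1, 4, 5], [3]].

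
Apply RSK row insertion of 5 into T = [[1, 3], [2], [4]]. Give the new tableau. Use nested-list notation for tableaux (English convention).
[[1, 3, 5], [2], [4]]

5 is larger than every entry of row 1, so it is appended to row 1. The new tableau is [[1, 3, 5], [2], [4]].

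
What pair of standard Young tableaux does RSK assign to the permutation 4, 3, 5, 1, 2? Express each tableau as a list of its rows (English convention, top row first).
P = [[1, 2], [3, 5], [4]], Q = [[1, 3], [2, 5], [4]]

Insert each entry of the permutation into P by Schensted row insertion, recording in Q the position of each new cell.

Insert 4: appended to row 1. P = [[4]].
Insert 3: 3 bumps 4 from row 1; 4 starts row 2. P = [[3], [4]].
Insert 5: appended to row 1. P = [[3, 5], [4]].
Insert 1: 1 bumps 3 from row 1; 3 bumps 4 from row 2; 4 starts row 3. P = [[1, 5], [3], [4]].
Insert 2: 2 bumps 5 from row 1; 5 appends to row 2. P = [[1, 2], [3, 5], [4]].

So P = [[1, 2], [3, 5], [4]], Q = [[1, 3], [2, 5], [4]].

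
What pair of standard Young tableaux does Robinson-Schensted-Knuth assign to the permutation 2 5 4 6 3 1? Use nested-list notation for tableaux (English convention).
P = [[1, 3, 6], [2], [4], [5]], Q = [[1, 2, 4], [3], [5], [6]]

Insert each entry of the permutation into P by Schensted row insertion, recording in Q the position of each new cell.

Insert 2: appended to row 1. P = [[2]].
Insert 5: appended to row 1. P = [[2, 5]].
Insert 4: 4 bumps 5 from row 1; 5 starts row 2. P = [[2, 4], [5]].
Insert 6: appended to row 1. P = [[2, 4, 6], [5]].
Insert 3: 3 bumps 4 from row 1; 4 bumps 5 from row 2; 5 starts row 3. P = [[2, 3, 6], [4], [5]].
Insert 1: 1 bumps 2 from row 1; 2 bumps 4 from row 2; 4 bumps 5 from row 3; 5 starts row 4. P = [[1, 3, 6], [2], [4], [5]].

So P = [[1, 3, 6], [2], [4], [5]], Q = [[1, 2, 4], [3], [5], [6]].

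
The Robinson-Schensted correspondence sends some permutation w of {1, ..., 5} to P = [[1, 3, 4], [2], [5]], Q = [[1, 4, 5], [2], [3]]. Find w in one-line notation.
Reverse RSK: for i = n, n-1, ..., 1, locate i in Q, remove the corresponding corner cell from P, and reverse-bump its entry up through P; the value ejected from row 1 is w(i).

So w = 5 2 1 3 4.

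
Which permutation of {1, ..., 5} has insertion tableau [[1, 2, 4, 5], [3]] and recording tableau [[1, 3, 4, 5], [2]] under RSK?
3 1 2 4 5

Reverse RSK: for i = n, n-1, ..., 1, locate i in Q, remove the corresponding corner cell from P, and reverse-bump its entry up through P; the value ejected from row 1 is w(i).

So w = 3 1 2 4 5.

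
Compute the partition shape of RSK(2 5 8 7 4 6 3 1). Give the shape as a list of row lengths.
[3, 2, 1, 1, 1]

Row-insert each entry into an empty tableau.

After inserting 2: P = [[2]].
After inserting 5: P = [[2, 5]].
After inserting 8: P = [[2, 5, 8]].
After inserting 7: P = [[2, 5, 7], [8]].
After inserting 4: P = [[2, 4, 7], [5], [8]].
After inserting 6: P = [[2, 4, 6], [5, 7], [8]].
After inserting 3: P = [[2, 3, 6], [4, 7], [5], [8]].
After inserting 1: P = [[1, 3, 6], [2, 7], [4], [5], [8]].

The final insertion tableau P = [[1, 3, 6], [2, 7], [4], [5], [8]] has shape [3, 2, 1, 1, 1].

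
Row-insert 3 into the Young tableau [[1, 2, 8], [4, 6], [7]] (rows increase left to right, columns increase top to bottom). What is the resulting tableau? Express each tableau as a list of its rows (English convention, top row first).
In row 1, 3 replaces 8 (the leftmost entry greater than 3); 8 is bumped to row 2. 8 is appended to row 2. The new tableau is [[1, 2, 3], [4, 6, 8], [7]].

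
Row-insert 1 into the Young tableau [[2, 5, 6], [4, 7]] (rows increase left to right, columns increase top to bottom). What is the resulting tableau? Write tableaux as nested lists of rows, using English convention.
In row 1, 1 replaces 2 (the leftmost entry greater than 1); 2 is bumped to row 2. In row 2, 2 replaces 4 (the leftmost entry greater than 2); 4 is bumped to row 3. 4 starts a new row 3. The new tableau is [[1, 5, 6], [2, 7], [4]].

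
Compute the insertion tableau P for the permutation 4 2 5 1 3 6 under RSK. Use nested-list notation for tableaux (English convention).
After inserting 4: P = [[4]].
After inserting 2: P = [[2], [4]].
After inserting 5: P = [[2, 5], [4]].
After inserting 1: P = [[1, 5], [2], [4]].
After inserting 3: P = [[1, 3], [2, 5], [4]].
After inserting 6: P = [[1, 3, 6], [2, 5], [4]].

So P = [[1, 3, 6], [2, 5], [4]].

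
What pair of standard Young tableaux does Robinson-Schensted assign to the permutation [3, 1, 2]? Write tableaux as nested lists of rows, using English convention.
P = [[1, 2], [3]], Q = [[1, 3], [2]]

Insert each entry of the permutation into P by Schensted row insertion, recording in Q the position of each new cell.

Insert 3: appended to row 1. P = [[3]].
Insert 1: 1 bumps 3 from row 1; 3 starts row 2. P = [[1], [3]].
Insert 2: appended to row 1. P = [[1, 2], [3]].

So P = [[1, 2], [3]], Q = [[1, 3], [2]].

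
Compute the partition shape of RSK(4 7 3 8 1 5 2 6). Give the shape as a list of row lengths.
RSK row insertion gives P = [[1, 2, 6], [3, 5, 8], [4, 7]], which has shape [3, 3, 2].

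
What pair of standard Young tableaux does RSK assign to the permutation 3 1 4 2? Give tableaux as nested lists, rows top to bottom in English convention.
P = [[1, 2], [3, 4]], Q = [[1, 3], [2, 4]]

Insert each entry of the permutation into P by Schensted row insertion, recording in Q the position of each new cell.

Insert 3: appended to row 1. P = [[3]], Q = [[1]].
Insert 1: 1 bumps 3 from row 1; 3 starts row 2. P = [[1], [3]], Q = [[1], [2]].
Insert 4: appended to row 1. P = [[1, 4], [3]], Q = [[1, 3], [2]].
Insert 2: 2 bumps 4 from row 1; 4 appends to row 2. P = [[1, 2], [3, 4]], Q = [[1, 3], [2, 4]].

So P = [[1, 2], [3, 4]], Q = [[1, 3], [2, 4]].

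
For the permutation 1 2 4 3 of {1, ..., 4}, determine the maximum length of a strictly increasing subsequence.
3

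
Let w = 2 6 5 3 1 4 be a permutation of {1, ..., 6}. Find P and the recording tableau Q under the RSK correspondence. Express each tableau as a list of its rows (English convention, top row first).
Insert each entry of the permutation into P by Schensted row insertion, recording in Q the position of each new cell.

Insert 2: appended to row 1. P = [[2]], Q = [[1]].
Insert 6: appended to row 1. P = [[2, 6]], Q = [[1, 2]].
Insert 5: 5 bumps 6 from row 1; 6 starts row 2. P = [[2, 5], [6]], Q = [[1, 2], [3]].
Insert 3: 3 bumps 5 from row 1; 5 bumps 6 from row 2; 6 starts row 3. P = [[2, 3], [5], [6]], Q = [[1, 2], [3], [4]].
Insert 1: 1 bumps 2 from row 1; 2 bumps 5 from row 2; 5 bumps 6 from row 3; 6 starts row 4. P = [[1, 3], [2], [5], [6]], Q = [[1, 2], [3], [4], [5]].
Insert 4: appended to row 1. P = [[1, 3, 4], [2], [5], [6]], Q = [[1, 2, 6], [3], [4], [5]].

So P = [[1, 3, 4], [2], [5], [6]], Q = [[1, 2, 6], [3], [4], [5]].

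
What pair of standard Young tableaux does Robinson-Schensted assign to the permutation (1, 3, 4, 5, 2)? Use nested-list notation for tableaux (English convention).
P = [[1, 2, 4, 5], [3]], Q = [[1, 2, 3, 4], [5]]

Insert each entry of the permutation into P by Schensted row insertion, recording in Q the position of each new cell.

Insert 1: appended to row 1. P = [[1]].
Insert 3: appended to row 1. P = [[1, 3]].
Insert 4: appended to row 1. P = [[1, 3, 4]].
Insert 5: appended to row 1. P = [[1, 3, 4, 5]].
Insert 2: 2 bumps 3 from row 1; 3 starts row 2. P = [[1, 2, 4, 5], [3]].

So P = [[1, 2, 4, 5], [3]], Q = [[1, 2, 3, 4], [5]].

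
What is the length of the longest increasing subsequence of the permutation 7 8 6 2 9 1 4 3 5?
3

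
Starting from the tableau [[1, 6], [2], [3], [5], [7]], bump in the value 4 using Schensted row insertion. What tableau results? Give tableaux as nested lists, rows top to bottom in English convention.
In row 1, 4 replaces 6 (the leftmost entry greater than 4); 6 is bumped to row 2. 6 is appended to row 2. The new tableau is [[1, 4], [2, 6], [3], [5], [7]].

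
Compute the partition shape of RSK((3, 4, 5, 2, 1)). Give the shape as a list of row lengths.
[3, 1, 1]

RSK row insertion gives P = [[1, 4, 5], [2], [3]], which has shape [3, 1, 1].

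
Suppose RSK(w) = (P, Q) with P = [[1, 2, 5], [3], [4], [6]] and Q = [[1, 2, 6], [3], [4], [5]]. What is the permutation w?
1 6 4 3 2 5

Reverse the RSK construction: for i from n down to 1, find the cell of Q containing i, remove the entry at that cell from P, and reverse-bump it up through P; the value ejected from row 1 is w(i).

Step i=6: Q has 6 at row 1, column 3; remove that cell from P, ejecting 5. So w(6) = 5. P is now [[1, 2], [3], [4], [6]].
Step i=5: Q has 5 at row 4, column 1; remove 6 from row 4 of P and reverse-bump: 6 enters row 3 and ejects 4; 4 enters row 2 and ejects 3; 3 enters row 1 and ejects 2. So w(5) = 2. P is now [[1, 3], [4], [6]].
Step i=4: Q has 4 at row 3, column 1; remove 6 from row 3 of P and reverse-bump: 6 enters row 2 and ejects 4; 4 enters row 1 and ejects 3. So w(4) = 3. P is now [[1, 4], [6]].
Step i=3: Q has 3 at row 2, column 1; remove 6 from row 2 of P and reverse-bump: 6 enters row 1 and ejects 4. So w(3) = 4. P is now [[1, 6]].
Step i=2: Q has 2 at row 1, column 2; remove that cell from P, ejecting 6. So w(2) = 6. P is now [[1]].
Step i=1: Q has 1 at row 1, column 1; remove that cell from P, ejecting 1. So w(1) = 1. P is now [].

So w = 1 6 4 3 2 5.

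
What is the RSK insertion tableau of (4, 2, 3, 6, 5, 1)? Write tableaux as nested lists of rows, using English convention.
Insert 4: appended to row 1. P = [[4]].
Insert 2: 2 bumps 4 from row 1; 4 starts row 2. P = [[2], [4]].
Insert 3: appended to row 1. P = [[2, 3], [4]].
Insert 6: appended to row 1. P = [[2, 3, 6], [4]].
Insert 5: 5 bumps 6 from row 1; 6 appends to row 2. P = [[2, 3, 5], [4, 6]].
Insert 1: 1 bumps 2 from row 1; 2 bumps 4 from row 2; 4 starts row 3. P = [[1, 3, 5], [2, 6], [4]].

So P = [[1, 3, 5], [2, 6], [4]].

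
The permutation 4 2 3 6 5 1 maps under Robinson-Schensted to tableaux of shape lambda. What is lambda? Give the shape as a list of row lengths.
Row-insert each entry into an empty tableau.

After inserting 4: P = [[4]].
After inserting 2: P = [[2], [4]].
After inserting 3: P = [[2, 3], [4]].
After inserting 6: P = [[2, 3, 6], [4]].
After inserting 5: P = [[2, 3, 5], [4, 6]].
After inserting 1: P = [[1, 3, 5], [2, 6], [4]].

The final insertion tableau P = [[1, 3, 5], [2, 6], [4]] has shape [3, 2, 1].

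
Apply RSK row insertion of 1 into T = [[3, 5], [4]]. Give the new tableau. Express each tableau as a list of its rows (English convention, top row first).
[[1, 5], [3], [4]]

In row 1, 1 replaces 3 (the leftmost entry greater than 1); 3 is bumped to row 2. In row 2, 3 replaces 4 (the leftmost entry greater than 3); 4 is bumped to row 3. 4 starts a new row 3. The new tableau is [[1, 5], [3], [4]].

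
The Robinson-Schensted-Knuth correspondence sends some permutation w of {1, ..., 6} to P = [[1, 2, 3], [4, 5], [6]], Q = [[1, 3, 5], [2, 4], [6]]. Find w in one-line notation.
Reverse the RSK construction: for i from n down to 1, find the cell of Q containing i, remove the entry at that cell from P, and reverse-bump it up through P; the value ejected from row 1 is w(i).

Step i=6: Q has 6 at row 3, column 1; remove 6 from row 3 of P and reverse-bump: 6 enters row 2 and ejects 5; 5 enters row 1 and ejects 3. So w(6) = 3. P is now [[1, 2, 5], [4, 6]].
Step i=5: Q has 5 at row 1, column 3; remove that cell from P, ejecting 5. So w(5) = 5. P is now [[1, 2], [4, 6]].
Step i=4: Q has 4 at row 2, column 2; remove 6 from row 2 of P and reverse-bump: 6 enters row 1 and ejects 2. So w(4) = 2. P is now [[1, 6], [4]].
Step i=3: Q has 3 at row 1, column 2; remove that cell from P, ejecting 6. So w(3) = 6. P is now [[1], [4]].
Step i=2: Q has 2 at row 2, column 1; remove 4 from row 2 of P and reverse-bump: 4 enters row 1 and ejects 1. So w(2) = 1. P is now [[4]].
Step i=1: Q has 1 at row 1, column 1; remove that cell from P, ejecting 4. So w(1) = 4. P is now [].

So w = 4 1 6 2 5 3.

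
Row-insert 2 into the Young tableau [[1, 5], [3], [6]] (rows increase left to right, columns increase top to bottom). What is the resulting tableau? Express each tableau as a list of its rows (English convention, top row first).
In row 1, 2 replaces 5 (the leftmost entry greater than 2); 5 is bumped to row 2. 5 is appended to row 2. The new tableau is [[1, 2], [3, 5], [6]].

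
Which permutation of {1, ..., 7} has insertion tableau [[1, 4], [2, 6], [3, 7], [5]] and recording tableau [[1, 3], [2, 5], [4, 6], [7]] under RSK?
5 3 7 2 6 4 1

Reverse the RSK construction: for i from n down to 1, find the cell of Q containing i, remove the entry at that cell from P, and reverse-bump it up through P; the value ejected from row 1 is w(i).

Step i=7: Q has 7 at row 4, column 1; remove 5 from row 4 of P and reverse-bump: 5 enters row 3 and ejects 3; 3 enters row 2 and ejects 2; 2 enters row 1 and ejects 1. So w(7) = 1. P is now [[2, 4], [3, 6], [5, 7]].
Step i=6: Q has 6 at row 3, column 2; remove 7 from row 3 of P and reverse-bump: 7 enters row 2 and ejects 6; 6 enters row 1 and ejects 4. So w(6) = 4. P is now [[2, 6], [3, 7], [5]].
Step i=5: Q has 5 at row 2, column 2; remove 7 from row 2 of P and reverse-bump: 7 enters row 1 and ejects 6. So w(5) = 6. P is now [[2, 7], [3], [5]].
Step i=4: Q has 4 at row 3, column 1; remove 5 from row 3 of P and reverse-bump: 5 enters row 2 and ejects 3; 3 enters row 1 and ejects 2. So w(4) = 2. P is now [[3, 7], [5]].
Step i=3: Q has 3 at row 1, column 2; remove that cell from P, ejecting 7. So w(3) = 7. P is now [[3], [5]].
Step i=2: Q has 2 at row 2, column 1; remove 5 from row 2 of P and reverse-bump: 5 enters row 1 and ejects 3. So w(2) = 3. P is now [[5]].
Step i=1: Q has 1 at row 1, column 1; remove that cell from P, ejecting 5. So w(1) = 5. P is now [].

So w = 5 3 7 2 6 4 1.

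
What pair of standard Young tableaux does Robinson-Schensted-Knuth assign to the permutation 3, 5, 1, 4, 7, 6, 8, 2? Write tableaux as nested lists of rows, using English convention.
P = [[1, 2, 6, 8], [3, 4, 7], [5]], Q = [[1, 2, 5, 7], [3, 4, 6], [8]]

Insert each entry of the permutation into P by Schensted row insertion, recording in Q the position of each new cell.

Insert 3: appended to row 1. P = [[3]].
Insert 5: appended to row 1. P = [[3, 5]].
Insert 1: 1 bumps 3 from row 1; 3 starts row 2. P = [[1, 5], [3]].
Insert 4: 4 bumps 5 from row 1; 5 appends to row 2. P = [[1, 4], [3, 5]].
Insert 7: appended to row 1. P = [[1, 4, 7], [3, 5]].
Insert 6: 6 bumps 7 from row 1; 7 appends to row 2. P = [[1, 4, 6], [3, 5, 7]].
Insert 8: appended to row 1. P = [[1, 4, 6, 8], [3, 5, 7]].
Insert 2: 2 bumps 4 from row 1; 4 bumps 5 from row 2; 5 starts row 3. P = [[1, 2, 6, 8], [3, 4, 7], [5]].

So P = [[1, 2, 6, 8], [3, 4, 7], [5]], Q = [[1, 2, 5, 7], [3, 4, 6], [8]].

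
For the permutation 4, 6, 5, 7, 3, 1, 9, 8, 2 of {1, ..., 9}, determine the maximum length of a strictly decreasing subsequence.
4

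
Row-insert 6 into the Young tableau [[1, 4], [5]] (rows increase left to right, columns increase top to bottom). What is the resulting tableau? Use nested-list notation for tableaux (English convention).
[[1, 4, 6], [5]]

6 is larger than every entry of row 1, so it is appended to row 1. The new tableau is [[1, 4, 6], [5]].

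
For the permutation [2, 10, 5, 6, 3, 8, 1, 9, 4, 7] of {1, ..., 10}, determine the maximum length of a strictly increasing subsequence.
5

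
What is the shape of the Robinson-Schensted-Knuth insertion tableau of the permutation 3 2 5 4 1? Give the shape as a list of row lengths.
[2, 2, 1]

Row-insert each entry into an empty tableau.

After inserting 3: P = [[3]].
After inserting 2: P = [[2], [3]].
After inserting 5: P = [[2, 5], [3]].
After inserting 4: P = [[2, 4], [3, 5]].
After inserting 1: P = [[1, 4], [2, 5], [3]].

The final insertion tableau P = [[1, 4], [2, 5], [3]] has shape [2, 2, 1].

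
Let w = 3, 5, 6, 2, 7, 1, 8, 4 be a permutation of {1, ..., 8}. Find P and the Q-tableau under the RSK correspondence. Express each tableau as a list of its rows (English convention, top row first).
P = [[1, 4, 6, 7, 8], [2, 5], [3]], Q = [[1, 2, 3, 5, 7], [4, 8], [6]]

Insert each entry of the permutation into P by Schensted row insertion, recording in Q the position of each new cell.

Insert 3: appended to row 1. P = [[3]].
Insert 5: appended to row 1. P = [[3, 5]].
Insert 6: appended to row 1. P = [[3, 5, 6]].
Insert 2: 2 bumps 3 from row 1; 3 starts row 2. P = [[2, 5, 6], [3]].
Insert 7: appended to row 1. P = [[2, 5, 6, 7], [3]].
Insert 1: 1 bumps 2 from row 1; 2 bumps 3 from row 2; 3 starts row 3. P = [[1, 5, 6, 7], [2], [3]].
Insert 8: appended to row 1. P = [[1, 5, 6, 7, 8], [2], [3]].
Insert 4: 4 bumps 5 from row 1; 5 appends to row 2. P = [[1, 4, 6, 7, 8], [2, 5], [3]].

So P = [[1, 4, 6, 7, 8], [2, 5], [3]], Q = [[1, 2, 3, 5, 7], [4, 8], [6]].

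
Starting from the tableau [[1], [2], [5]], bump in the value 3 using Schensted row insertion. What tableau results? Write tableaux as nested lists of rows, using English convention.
3 is larger than every entry of row 1, so it is appended to row 1. The new tableau is [[1, 3], [2], [5]].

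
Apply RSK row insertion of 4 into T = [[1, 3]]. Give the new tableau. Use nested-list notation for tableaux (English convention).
[[1, 3, 4]]

4 is larger than every entry of row 1, so it is appended to row 1. The new tableau is [[1, 3, 4]].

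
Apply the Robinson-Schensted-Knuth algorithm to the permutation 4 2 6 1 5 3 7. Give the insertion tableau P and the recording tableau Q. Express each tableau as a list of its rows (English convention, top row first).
P = [[1, 3, 7], [2, 5], [4, 6]], Q = [[1, 3, 7], [2, 5], [4, 6]]

Insert each entry of the permutation into P by Schensted row insertion, recording in Q the position of each new cell.

Insert 4: appended to row 1. P = [[4]].
Insert 2: 2 bumps 4 from row 1; 4 starts row 2. P = [[2], [4]].
Insert 6: appended to row 1. P = [[2, 6], [4]].
Insert 1: 1 bumps 2 from row 1; 2 bumps 4 from row 2; 4 starts row 3. P = [[1, 6], [2], [4]].
Insert 5: 5 bumps 6 from row 1; 6 appends to row 2. P = [[1, 5], [2, 6], [4]].
Insert 3: 3 bumps 5 from row 1; 5 bumps 6 from row 2; 6 appends to row 3. P = [[1, 3], [2, 5], [4, 6]].
Insert 7: appended to row 1. P = [[1, 3, 7], [2, 5], [4, 6]].

So P = [[1, 3, 7], [2, 5], [4, 6]], Q = [[1, 3, 7], [2, 5], [4, 6]].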